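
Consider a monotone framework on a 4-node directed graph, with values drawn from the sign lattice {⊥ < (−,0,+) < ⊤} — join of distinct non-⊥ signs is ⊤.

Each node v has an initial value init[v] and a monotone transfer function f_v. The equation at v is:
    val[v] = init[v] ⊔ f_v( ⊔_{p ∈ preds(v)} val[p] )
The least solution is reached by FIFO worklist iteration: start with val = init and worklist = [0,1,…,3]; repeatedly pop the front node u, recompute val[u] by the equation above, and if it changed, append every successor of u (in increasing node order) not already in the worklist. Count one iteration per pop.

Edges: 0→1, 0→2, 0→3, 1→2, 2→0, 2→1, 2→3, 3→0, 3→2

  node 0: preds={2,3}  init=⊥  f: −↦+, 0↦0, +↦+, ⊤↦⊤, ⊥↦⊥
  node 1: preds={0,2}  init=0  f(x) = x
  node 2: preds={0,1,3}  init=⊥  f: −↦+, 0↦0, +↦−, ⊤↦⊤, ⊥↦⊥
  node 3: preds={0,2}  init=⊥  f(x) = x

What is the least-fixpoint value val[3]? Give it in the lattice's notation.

0

Iteration log — 8 steps:
  step 1. node 0  ⊔preds=⊥  new=⊥  stable
  step 2. node 1  ⊔preds=⊥  new=0  stable
  step 3. node 2  ⊔preds=0  new=0  old=⊥  +wl: 0,1
  step 4. node 3  ⊔preds=0  new=0  old=⊥  +wl: 2
  step 5. node 0  ⊔preds=0  new=0  old=⊥  +wl: 3
  step 6. node 1  ⊔preds=0  new=0  stable
  step 7. node 2  ⊔preds=0  new=0  stable
  step 8. node 3  ⊔preds=0  new=0  stable

Least fixpoint reached:
  node 0: 0
  node 1: 0
  node 2: 0
  node 3: 0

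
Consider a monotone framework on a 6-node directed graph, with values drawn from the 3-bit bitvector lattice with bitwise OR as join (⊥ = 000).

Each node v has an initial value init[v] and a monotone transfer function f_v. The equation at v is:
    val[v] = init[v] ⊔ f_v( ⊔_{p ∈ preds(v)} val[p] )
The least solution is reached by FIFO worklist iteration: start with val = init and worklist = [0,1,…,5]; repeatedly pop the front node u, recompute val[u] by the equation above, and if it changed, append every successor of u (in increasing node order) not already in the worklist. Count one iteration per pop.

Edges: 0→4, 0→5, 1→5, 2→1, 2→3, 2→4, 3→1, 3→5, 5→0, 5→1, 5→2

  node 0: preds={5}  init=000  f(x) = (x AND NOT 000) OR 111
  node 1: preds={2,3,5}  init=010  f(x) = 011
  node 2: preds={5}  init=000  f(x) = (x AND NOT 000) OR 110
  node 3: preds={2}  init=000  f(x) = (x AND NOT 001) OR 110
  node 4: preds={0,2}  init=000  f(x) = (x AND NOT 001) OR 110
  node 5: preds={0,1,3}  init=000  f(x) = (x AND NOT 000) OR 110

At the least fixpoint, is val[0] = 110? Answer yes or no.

no

Worklist (12 pops):
  #1 pop 0: in=000 → 111 (was 000); enqueue []
  #2 pop 1: in=000 → 011 (was 010); enqueue []
  #3 pop 2: in=000 → 110 (was 000); enqueue [1]
  #4 pop 3: in=110 → 110 (was 000); enqueue []
  #5 pop 4: in=111 → 110 (was 000); enqueue []
  #6 pop 5: in=111 → 111 (was 000); enqueue [0,2]
  #7 pop 1: in=111 → 011 (no change)
  #8 pop 0: in=111 → 111 (no change)
  #9 pop 2: in=111 → 111 (was 110); enqueue [1,3,4]
  #10 pop 1: in=111 → 011 (no change)
  #11 pop 3: in=111 → 110 (no change)
  #12 pop 4: in=111 → 110 (no change)

Fixpoint:
  val[0] = 111
  val[1] = 011
  val[2] = 111
  val[3] = 110
  val[4] = 110
  val[5] = 111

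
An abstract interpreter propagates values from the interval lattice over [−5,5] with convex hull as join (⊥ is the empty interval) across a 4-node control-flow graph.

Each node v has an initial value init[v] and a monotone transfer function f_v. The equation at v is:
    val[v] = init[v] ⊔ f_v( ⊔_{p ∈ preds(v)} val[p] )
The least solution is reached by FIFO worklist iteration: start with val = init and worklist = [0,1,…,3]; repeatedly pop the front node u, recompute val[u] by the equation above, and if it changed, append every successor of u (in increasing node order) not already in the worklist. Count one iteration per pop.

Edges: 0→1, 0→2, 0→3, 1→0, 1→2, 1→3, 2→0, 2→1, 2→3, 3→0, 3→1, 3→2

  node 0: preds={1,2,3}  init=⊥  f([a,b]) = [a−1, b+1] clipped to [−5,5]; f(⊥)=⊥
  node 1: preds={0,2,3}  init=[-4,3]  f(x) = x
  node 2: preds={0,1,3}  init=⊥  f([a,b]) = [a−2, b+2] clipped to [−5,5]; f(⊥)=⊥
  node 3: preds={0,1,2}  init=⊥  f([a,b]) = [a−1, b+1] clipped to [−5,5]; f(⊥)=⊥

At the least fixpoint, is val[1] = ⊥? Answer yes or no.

Iteration log — 9 steps:
  step 1. node 0  ⊔preds=[-4,3]  new=[-5,4]  old=⊥  +wl: 
  step 2. node 1  ⊔preds=[-5,4]  new=[-5,4]  old=[-4,3]  +wl: 0
  step 3. node 2  ⊔preds=[-5,4]  new=[-5,5]  old=⊥  +wl: 1
  step 4. node 3  ⊔preds=[-5,5]  new=[-5,5]  old=⊥  +wl: 2
  step 5. node 0  ⊔preds=[-5,5]  new=[-5,5]  old=[-5,4]  +wl: 3
  step 6. node 1  ⊔preds=[-5,5]  new=[-5,5]  old=[-5,4]  +wl: 0
  step 7. node 2  ⊔preds=[-5,5]  new=[-5,5]  stable
  step 8. node 3  ⊔preds=[-5,5]  new=[-5,5]  stable
  step 9. node 0  ⊔preds=[-5,5]  new=[-5,5]  stable

Least fixpoint reached:
  node 0: [-5,5]
  node 1: [-5,5]
  node 2: [-5,5]
  node 3: [-5,5]

no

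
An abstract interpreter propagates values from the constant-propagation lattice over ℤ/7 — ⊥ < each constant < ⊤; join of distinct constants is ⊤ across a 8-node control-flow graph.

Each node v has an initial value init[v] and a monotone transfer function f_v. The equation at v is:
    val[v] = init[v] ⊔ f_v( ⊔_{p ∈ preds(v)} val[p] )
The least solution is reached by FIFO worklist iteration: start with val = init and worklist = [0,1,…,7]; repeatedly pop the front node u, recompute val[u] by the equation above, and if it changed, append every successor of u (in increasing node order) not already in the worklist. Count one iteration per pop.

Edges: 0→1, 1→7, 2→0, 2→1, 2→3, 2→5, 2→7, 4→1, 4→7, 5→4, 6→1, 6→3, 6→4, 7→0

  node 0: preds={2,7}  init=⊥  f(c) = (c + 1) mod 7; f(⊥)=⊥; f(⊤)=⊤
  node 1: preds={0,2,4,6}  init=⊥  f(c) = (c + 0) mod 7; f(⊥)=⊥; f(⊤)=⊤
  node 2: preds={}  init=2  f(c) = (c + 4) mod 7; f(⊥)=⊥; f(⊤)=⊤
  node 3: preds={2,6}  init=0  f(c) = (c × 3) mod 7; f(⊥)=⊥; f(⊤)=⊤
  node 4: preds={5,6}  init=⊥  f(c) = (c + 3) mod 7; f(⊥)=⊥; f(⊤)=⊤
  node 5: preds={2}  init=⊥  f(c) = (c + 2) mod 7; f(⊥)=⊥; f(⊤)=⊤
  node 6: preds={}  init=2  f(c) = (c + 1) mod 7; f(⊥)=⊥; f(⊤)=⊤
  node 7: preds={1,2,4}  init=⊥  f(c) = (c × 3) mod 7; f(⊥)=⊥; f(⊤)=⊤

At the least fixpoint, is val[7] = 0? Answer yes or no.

no

Trace (13 dequeues):
  [1] u=0 | in 2 | out 3 | prev ⊥ | push {}
  [2] u=1 | in ⊤ | out ⊤ | prev ⊥ | push {}
  [3] u=2 | in ⊥ | out 2 | ==
  [4] u=3 | in 2 | out ⊤ | prev 0 | push {}
  [5] u=4 | in 2 | out 5 | prev ⊥ | push {1}
  [6] u=5 | in 2 | out 4 | prev ⊥ | push {4}
  [7] u=6 | in ⊥ | out 2 | ==
  [8] u=7 | in ⊤ | out ⊤ | prev ⊥ | push {0}
  [9] u=1 | in ⊤ | out ⊤ | ==
  [10] u=4 | in ⊤ | out ⊤ | prev 5 | push {1,7}
  [11] u=0 | in ⊤ | out ⊤ | prev 3 | push {}
  [12] u=1 | in ⊤ | out ⊤ | ==
  [13] u=7 | in ⊤ | out ⊤ | ==

Converged values:
  [0] ⊤
  [1] ⊤
  [2] 2
  [3] ⊤
  [4] ⊤
  [5] 4
  [6] 2
  [7] ⊤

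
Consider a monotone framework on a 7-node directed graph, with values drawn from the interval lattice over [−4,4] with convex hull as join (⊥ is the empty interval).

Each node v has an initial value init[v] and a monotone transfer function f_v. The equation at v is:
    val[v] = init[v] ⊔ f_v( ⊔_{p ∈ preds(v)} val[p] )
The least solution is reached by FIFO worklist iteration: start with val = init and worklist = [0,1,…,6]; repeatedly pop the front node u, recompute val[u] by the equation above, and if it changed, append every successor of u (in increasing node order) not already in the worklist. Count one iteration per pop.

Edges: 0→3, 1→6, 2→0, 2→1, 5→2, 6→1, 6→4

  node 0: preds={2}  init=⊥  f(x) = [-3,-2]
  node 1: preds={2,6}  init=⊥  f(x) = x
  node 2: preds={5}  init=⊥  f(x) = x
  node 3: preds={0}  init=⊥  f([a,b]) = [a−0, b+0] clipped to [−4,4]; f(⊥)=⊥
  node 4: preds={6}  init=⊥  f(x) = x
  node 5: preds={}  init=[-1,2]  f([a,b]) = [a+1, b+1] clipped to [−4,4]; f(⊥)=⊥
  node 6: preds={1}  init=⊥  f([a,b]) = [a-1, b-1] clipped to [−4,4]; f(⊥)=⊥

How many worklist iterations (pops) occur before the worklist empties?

19

Iteration log — 19 steps:
  step 1. node 0  ⊔preds=⊥  new=[-3,-2]  old=⊥  +wl: 
  step 2. node 1  ⊔preds=⊥  new=⊥  stable
  step 3. node 2  ⊔preds=[-1,2]  new=[-1,2]  old=⊥  +wl: 0,1
  step 4. node 3  ⊔preds=[-3,-2]  new=[-3,-2]  old=⊥  +wl: 
  step 5. node 4  ⊔preds=⊥  new=⊥  stable
  step 6. node 5  ⊔preds=⊥  new=[-1,2]  stable
  step 7. node 6  ⊔preds=⊥  new=⊥  stable
  step 8. node 0  ⊔preds=[-1,2]  new=[-3,-2]  stable
  step 9. node 1  ⊔preds=[-1,2]  new=[-1,2]  old=⊥  +wl: 6
  step 10. node 6  ⊔preds=[-1,2]  new=[-2,1]  old=⊥  +wl: 1,4
  step 11. node 1  ⊔preds=[-2,2]  new=[-2,2]  old=[-1,2]  +wl: 6
  step 12. node 4  ⊔preds=[-2,1]  new=[-2,1]  old=⊥  +wl: 
  step 13. node 6  ⊔preds=[-2,2]  new=[-3,1]  old=[-2,1]  +wl: 1,4
  step 14. node 1  ⊔preds=[-3,2]  new=[-3,2]  old=[-2,2]  +wl: 6
  step 15. node 4  ⊔preds=[-3,1]  new=[-3,1]  old=[-2,1]  +wl: 
  step 16. node 6  ⊔preds=[-3,2]  new=[-4,1]  old=[-3,1]  +wl: 1,4
  step 17. node 1  ⊔preds=[-4,2]  new=[-4,2]  old=[-3,2]  +wl: 6
  step 18. node 4  ⊔preds=[-4,1]  new=[-4,1]  old=[-3,1]  +wl: 
  step 19. node 6  ⊔preds=[-4,2]  new=[-4,1]  stable

Least fixpoint reached:
  node 0: [-3,-2]
  node 1: [-4,2]
  node 2: [-1,2]
  node 3: [-3,-2]
  node 4: [-4,1]
  node 5: [-1,2]
  node 6: [-4,1]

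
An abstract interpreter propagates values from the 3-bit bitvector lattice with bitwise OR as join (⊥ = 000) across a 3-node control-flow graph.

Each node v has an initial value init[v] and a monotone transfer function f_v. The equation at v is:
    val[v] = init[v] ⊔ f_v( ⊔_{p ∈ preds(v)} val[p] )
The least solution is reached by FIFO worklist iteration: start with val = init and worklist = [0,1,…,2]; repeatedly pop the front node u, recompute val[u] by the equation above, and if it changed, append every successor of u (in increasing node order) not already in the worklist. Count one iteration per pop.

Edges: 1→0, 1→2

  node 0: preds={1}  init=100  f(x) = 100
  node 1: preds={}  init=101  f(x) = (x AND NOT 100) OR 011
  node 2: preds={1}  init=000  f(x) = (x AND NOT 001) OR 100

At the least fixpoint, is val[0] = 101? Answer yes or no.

no

Iteration log — 4 steps:
  step 1. node 0  ⊔preds=101  new=100  stable
  step 2. node 1  ⊔preds=000  new=111  old=101  +wl: 0
  step 3. node 2  ⊔preds=111  new=110  old=000  +wl: 
  step 4. node 0  ⊔preds=111  new=100  stable

Least fixpoint reached:
  node 0: 100
  node 1: 111
  node 2: 110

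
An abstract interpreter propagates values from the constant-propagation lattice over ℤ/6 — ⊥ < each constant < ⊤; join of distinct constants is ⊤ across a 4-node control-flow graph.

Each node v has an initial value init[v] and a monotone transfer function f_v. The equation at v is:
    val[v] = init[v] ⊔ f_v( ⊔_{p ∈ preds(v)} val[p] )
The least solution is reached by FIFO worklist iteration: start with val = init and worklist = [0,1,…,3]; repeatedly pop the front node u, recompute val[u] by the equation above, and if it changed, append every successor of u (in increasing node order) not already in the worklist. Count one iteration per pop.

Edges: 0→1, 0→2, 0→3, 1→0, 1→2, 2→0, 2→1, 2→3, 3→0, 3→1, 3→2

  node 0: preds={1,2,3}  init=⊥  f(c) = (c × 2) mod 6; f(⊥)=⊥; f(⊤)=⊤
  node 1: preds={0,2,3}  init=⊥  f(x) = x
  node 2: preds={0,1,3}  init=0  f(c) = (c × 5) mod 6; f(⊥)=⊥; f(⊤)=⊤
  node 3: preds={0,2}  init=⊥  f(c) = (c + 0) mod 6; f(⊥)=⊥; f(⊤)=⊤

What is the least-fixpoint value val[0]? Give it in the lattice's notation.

0

Worklist (7 pops):
  #1 pop 0: in=0 → 0 (was ⊥); enqueue []
  #2 pop 1: in=0 → 0 (was ⊥); enqueue [0]
  #3 pop 2: in=0 → 0 (no change)
  #4 pop 3: in=0 → 0 (was ⊥); enqueue [1,2]
  #5 pop 0: in=0 → 0 (no change)
  #6 pop 1: in=0 → 0 (no change)
  #7 pop 2: in=0 → 0 (no change)

Fixpoint:
  val[0] = 0
  val[1] = 0
  val[2] = 0
  val[3] = 0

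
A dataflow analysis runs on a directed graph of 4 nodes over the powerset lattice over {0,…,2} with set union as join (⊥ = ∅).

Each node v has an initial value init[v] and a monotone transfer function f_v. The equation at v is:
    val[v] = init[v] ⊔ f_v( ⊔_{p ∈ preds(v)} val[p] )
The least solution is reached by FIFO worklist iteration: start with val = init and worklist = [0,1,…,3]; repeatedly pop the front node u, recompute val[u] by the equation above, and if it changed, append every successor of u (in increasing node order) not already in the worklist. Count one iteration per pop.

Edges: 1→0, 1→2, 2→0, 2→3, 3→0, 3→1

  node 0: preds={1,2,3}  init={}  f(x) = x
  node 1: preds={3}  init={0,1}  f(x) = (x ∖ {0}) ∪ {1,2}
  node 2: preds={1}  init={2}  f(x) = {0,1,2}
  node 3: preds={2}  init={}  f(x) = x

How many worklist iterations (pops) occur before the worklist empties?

Worklist (6 pops):
  #1 pop 0: in={0,1,2} → {0,1,2} (was {}); enqueue []
  #2 pop 1: in={} → {0,1,2} (was {0,1}); enqueue [0]
  #3 pop 2: in={0,1,2} → {0,1,2} (was {2}); enqueue []
  #4 pop 3: in={0,1,2} → {0,1,2} (was {}); enqueue [1]
  #5 pop 0: in={0,1,2} → {0,1,2} (no change)
  #6 pop 1: in={0,1,2} → {0,1,2} (no change)

Fixpoint:
  val[0] = {0,1,2}
  val[1] = {0,1,2}
  val[2] = {0,1,2}
  val[3] = {0,1,2}

6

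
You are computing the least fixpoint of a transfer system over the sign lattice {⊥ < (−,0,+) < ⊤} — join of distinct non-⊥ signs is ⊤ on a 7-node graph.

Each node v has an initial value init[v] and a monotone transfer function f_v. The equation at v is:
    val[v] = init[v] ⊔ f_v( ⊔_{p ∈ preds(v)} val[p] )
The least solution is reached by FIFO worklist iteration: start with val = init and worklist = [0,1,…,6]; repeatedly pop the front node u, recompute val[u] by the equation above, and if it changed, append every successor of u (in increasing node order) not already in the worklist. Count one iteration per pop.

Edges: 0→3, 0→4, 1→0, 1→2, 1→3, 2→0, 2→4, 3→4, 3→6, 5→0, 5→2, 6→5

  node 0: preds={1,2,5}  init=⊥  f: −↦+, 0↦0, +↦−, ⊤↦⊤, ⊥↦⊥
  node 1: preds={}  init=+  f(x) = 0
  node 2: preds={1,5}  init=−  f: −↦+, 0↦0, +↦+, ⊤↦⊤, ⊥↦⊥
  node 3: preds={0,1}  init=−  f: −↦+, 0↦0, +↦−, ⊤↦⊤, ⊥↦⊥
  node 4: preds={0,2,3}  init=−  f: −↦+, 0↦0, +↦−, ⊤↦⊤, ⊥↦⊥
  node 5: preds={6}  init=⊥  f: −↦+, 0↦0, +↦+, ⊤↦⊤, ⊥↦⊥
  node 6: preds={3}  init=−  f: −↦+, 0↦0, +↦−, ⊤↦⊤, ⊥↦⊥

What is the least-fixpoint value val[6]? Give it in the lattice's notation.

⊤

Trace (12 dequeues):
  [1] u=0 | in ⊤ | out ⊤ | prev ⊥ | push {}
  [2] u=1 | in ⊥ | out ⊤ | prev + | push {0}
  [3] u=2 | in ⊤ | out ⊤ | prev − | push {}
  [4] u=3 | in ⊤ | out ⊤ | prev − | push {}
  [5] u=4 | in ⊤ | out ⊤ | prev − | push {}
  [6] u=5 | in − | out + | prev ⊥ | push {2}
  [7] u=6 | in ⊤ | out ⊤ | prev − | push {5}
  [8] u=0 | in ⊤ | out ⊤ | ==
  [9] u=2 | in ⊤ | out ⊤ | ==
  [10] u=5 | in ⊤ | out ⊤ | prev + | push {0,2}
  [11] u=0 | in ⊤ | out ⊤ | ==
  [12] u=2 | in ⊤ | out ⊤ | ==

Converged values:
  [0] ⊤
  [1] ⊤
  [2] ⊤
  [3] ⊤
  [4] ⊤
  [5] ⊤
  [6] ⊤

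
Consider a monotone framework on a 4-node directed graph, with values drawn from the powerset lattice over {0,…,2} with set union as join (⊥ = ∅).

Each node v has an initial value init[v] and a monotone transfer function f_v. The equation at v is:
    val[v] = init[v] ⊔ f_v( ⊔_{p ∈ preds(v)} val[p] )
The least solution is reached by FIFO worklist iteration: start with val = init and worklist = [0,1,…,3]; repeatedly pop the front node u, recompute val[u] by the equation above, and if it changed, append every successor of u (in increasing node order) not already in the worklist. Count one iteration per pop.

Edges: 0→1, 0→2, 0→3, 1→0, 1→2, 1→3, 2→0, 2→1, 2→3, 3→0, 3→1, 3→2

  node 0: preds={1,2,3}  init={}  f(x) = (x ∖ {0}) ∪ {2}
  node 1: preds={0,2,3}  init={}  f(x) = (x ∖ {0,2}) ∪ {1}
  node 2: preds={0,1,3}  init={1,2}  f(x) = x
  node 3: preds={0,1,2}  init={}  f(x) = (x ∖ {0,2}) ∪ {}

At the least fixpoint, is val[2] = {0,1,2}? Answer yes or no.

no

Worklist (7 pops):
  #1 pop 0: in={1,2} → {1,2} (was {}); enqueue []
  #2 pop 1: in={1,2} → {1} (was {}); enqueue [0]
  #3 pop 2: in={1,2} → {1,2} (no change)
  #4 pop 3: in={1,2} → {1} (was {}); enqueue [1,2]
  #5 pop 0: in={1,2} → {1,2} (no change)
  #6 pop 1: in={1,2} → {1} (no change)
  #7 pop 2: in={1,2} → {1,2} (no change)

Fixpoint:
  val[0] = {1,2}
  val[1] = {1}
  val[2] = {1,2}
  val[3] = {1}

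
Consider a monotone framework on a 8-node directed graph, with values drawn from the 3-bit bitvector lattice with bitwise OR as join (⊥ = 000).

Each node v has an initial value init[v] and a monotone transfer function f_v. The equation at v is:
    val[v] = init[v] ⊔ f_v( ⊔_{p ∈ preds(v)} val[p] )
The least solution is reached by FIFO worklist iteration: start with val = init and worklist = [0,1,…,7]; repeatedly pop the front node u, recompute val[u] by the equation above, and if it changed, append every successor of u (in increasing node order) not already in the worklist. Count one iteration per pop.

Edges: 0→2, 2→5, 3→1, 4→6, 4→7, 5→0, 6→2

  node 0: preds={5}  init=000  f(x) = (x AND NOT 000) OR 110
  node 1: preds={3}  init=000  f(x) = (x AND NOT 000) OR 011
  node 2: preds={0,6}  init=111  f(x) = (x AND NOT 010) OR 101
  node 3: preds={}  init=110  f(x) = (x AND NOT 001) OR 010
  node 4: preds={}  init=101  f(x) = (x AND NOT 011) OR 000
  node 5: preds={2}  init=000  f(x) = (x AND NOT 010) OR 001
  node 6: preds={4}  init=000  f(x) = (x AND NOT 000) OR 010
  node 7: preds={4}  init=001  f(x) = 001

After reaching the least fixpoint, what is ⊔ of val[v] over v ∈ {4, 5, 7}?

101

Trace (10 dequeues):
  [1] u=0 | in 000 | out 110 | prev 000 | push {}
  [2] u=1 | in 110 | out 111 | prev 000 | push {}
  [3] u=2 | in 110 | out 111 | ==
  [4] u=3 | in 000 | out 110 | ==
  [5] u=4 | in 000 | out 101 | ==
  [6] u=5 | in 111 | out 101 | prev 000 | push {0}
  [7] u=6 | in 101 | out 111 | prev 000 | push {2}
  [8] u=7 | in 101 | out 001 | ==
  [9] u=0 | in 101 | out 111 | prev 110 | push {}
  [10] u=2 | in 111 | out 111 | ==

Converged values:
  [0] 111
  [1] 111
  [2] 111
  [3] 110
  [4] 101
  [5] 101
  [6] 111
  [7] 001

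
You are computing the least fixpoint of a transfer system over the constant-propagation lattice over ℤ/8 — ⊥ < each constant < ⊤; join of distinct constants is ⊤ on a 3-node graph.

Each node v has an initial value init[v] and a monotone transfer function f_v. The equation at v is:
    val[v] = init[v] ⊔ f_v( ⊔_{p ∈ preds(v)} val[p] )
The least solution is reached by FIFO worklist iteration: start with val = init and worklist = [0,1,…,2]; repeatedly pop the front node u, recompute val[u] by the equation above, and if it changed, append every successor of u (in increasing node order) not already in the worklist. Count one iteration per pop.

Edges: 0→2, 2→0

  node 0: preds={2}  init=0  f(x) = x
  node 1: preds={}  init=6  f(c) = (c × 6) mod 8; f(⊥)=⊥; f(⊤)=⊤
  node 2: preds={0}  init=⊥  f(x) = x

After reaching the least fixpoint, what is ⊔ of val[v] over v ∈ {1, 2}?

Iteration log — 4 steps:
  step 1. node 0  ⊔preds=⊥  new=0  stable
  step 2. node 1  ⊔preds=⊥  new=6  stable
  step 3. node 2  ⊔preds=0  new=0  old=⊥  +wl: 0
  step 4. node 0  ⊔preds=0  new=0  stable

Least fixpoint reached:
  node 0: 0
  node 1: 6
  node 2: 0

⊤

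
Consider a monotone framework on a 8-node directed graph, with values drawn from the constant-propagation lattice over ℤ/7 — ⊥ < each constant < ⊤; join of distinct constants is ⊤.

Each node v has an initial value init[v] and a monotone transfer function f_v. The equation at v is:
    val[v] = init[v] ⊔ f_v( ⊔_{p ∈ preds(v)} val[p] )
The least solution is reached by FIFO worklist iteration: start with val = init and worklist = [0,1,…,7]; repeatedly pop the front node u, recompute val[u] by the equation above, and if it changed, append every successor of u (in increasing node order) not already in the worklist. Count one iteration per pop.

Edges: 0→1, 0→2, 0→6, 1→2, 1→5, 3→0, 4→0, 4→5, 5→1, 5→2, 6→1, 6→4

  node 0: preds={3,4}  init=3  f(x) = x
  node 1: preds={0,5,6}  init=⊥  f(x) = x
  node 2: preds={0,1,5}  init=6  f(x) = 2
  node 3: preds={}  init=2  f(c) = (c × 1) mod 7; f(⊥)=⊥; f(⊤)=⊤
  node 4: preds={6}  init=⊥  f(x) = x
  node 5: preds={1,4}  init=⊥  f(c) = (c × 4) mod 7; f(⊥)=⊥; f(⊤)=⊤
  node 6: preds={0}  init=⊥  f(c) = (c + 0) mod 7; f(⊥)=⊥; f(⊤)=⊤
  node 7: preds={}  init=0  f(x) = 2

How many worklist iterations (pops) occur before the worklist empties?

Trace (13 dequeues):
  [1] u=0 | in 2 | out ⊤ | prev 3 | push {}
  [2] u=1 | in ⊤ | out ⊤ | prev ⊥ | push {}
  [3] u=2 | in ⊤ | out ⊤ | prev 6 | push {}
  [4] u=3 | in ⊥ | out 2 | ==
  [5] u=4 | in ⊥ | out ⊥ | ==
  [6] u=5 | in ⊤ | out ⊤ | prev ⊥ | push {1,2}
  [7] u=6 | in ⊤ | out ⊤ | prev ⊥ | push {4}
  [8] u=7 | in ⊥ | out ⊤ | prev 0 | push {}
  [9] u=1 | in ⊤ | out ⊤ | ==
  [10] u=2 | in ⊤ | out ⊤ | ==
  [11] u=4 | in ⊤ | out ⊤ | prev ⊥ | push {0,5}
  [12] u=0 | in ⊤ | out ⊤ | ==
  [13] u=5 | in ⊤ | out ⊤ | ==

Converged values:
  [0] ⊤
  [1] ⊤
  [2] ⊤
  [3] 2
  [4] ⊤
  [5] ⊤
  [6] ⊤
  [7] ⊤

13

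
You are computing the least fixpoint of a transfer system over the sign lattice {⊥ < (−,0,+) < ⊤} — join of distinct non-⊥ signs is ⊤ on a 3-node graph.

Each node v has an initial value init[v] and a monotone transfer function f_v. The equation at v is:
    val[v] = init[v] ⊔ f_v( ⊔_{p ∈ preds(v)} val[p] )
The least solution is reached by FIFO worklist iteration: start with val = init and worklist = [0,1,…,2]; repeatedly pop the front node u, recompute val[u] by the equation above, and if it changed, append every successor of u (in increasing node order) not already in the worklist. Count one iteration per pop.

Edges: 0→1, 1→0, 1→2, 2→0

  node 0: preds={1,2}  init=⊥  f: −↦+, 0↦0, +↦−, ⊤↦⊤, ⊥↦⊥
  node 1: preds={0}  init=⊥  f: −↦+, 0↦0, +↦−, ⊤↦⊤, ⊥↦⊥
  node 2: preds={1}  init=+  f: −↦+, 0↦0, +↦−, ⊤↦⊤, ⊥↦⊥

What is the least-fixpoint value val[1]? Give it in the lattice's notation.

⊤

Iteration log — 7 steps:
  step 1. node 0  ⊔preds=+  new=−  old=⊥  +wl: 
  step 2. node 1  ⊔preds=−  new=+  old=⊥  +wl: 0
  step 3. node 2  ⊔preds=+  new=⊤  old=+  +wl: 
  step 4. node 0  ⊔preds=⊤  new=⊤  old=−  +wl: 1
  step 5. node 1  ⊔preds=⊤  new=⊤  old=+  +wl: 0,2
  step 6. node 0  ⊔preds=⊤  new=⊤  stable
  step 7. node 2  ⊔preds=⊤  new=⊤  stable

Least fixpoint reached:
  node 0: ⊤
  node 1: ⊤
  node 2: ⊤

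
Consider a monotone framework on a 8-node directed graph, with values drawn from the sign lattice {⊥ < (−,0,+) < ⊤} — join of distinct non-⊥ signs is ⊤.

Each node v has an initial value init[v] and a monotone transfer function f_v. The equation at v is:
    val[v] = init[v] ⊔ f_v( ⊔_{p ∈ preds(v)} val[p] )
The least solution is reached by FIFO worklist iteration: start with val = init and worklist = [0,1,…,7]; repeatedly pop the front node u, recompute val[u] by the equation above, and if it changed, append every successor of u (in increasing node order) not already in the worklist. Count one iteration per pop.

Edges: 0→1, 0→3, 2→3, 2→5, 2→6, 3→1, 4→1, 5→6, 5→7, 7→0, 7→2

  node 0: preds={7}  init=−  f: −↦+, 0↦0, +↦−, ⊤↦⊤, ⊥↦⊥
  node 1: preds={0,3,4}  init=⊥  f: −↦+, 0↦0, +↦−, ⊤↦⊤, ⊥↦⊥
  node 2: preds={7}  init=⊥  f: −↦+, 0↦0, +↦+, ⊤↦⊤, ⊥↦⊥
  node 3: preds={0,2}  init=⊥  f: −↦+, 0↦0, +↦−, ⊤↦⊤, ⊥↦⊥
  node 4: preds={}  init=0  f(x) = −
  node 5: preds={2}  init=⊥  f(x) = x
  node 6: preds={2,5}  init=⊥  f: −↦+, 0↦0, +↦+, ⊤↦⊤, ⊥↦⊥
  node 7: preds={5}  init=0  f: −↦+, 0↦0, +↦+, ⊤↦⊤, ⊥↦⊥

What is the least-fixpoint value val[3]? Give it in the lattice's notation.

Trace (9 dequeues):
  [1] u=0 | in 0 | out ⊤ | prev − | push {}
  [2] u=1 | in ⊤ | out ⊤ | prev ⊥ | push {}
  [3] u=2 | in 0 | out 0 | prev ⊥ | push {}
  [4] u=3 | in ⊤ | out ⊤ | prev ⊥ | push {1}
  [5] u=4 | in ⊥ | out ⊤ | prev 0 | push {}
  [6] u=5 | in 0 | out 0 | prev ⊥ | push {}
  [7] u=6 | in 0 | out 0 | prev ⊥ | push {}
  [8] u=7 | in 0 | out 0 | ==
  [9] u=1 | in ⊤ | out ⊤ | ==

Converged values:
  [0] ⊤
  [1] ⊤
  [2] 0
  [3] ⊤
  [4] ⊤
  [5] 0
  [6] 0
  [7] 0

⊤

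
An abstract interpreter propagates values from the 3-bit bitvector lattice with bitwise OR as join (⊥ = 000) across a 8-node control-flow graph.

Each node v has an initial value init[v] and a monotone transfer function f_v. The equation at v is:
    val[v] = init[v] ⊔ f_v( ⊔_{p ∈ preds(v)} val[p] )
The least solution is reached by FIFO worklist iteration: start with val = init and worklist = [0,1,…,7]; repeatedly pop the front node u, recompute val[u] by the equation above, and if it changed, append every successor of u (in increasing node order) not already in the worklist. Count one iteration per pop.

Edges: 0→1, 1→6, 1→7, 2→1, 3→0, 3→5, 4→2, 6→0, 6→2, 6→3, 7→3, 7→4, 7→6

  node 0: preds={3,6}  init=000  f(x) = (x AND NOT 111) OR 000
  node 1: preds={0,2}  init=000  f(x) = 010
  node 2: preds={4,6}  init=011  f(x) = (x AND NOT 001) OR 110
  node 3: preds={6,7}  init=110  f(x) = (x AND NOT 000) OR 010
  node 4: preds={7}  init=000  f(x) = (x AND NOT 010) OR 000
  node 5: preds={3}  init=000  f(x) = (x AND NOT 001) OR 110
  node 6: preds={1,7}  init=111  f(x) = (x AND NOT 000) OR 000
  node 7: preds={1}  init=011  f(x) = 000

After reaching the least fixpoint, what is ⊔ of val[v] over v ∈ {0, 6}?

Worklist (11 pops):
  #1 pop 0: in=111 → 000 (no change)
  #2 pop 1: in=011 → 010 (was 000); enqueue []
  #3 pop 2: in=111 → 111 (was 011); enqueue [1]
  #4 pop 3: in=111 → 111 (was 110); enqueue [0]
  #5 pop 4: in=011 → 001 (was 000); enqueue [2]
  #6 pop 5: in=111 → 110 (was 000); enqueue []
  #7 pop 6: in=011 → 111 (no change)
  #8 pop 7: in=010 → 011 (no change)
  #9 pop 1: in=111 → 010 (no change)
  #10 pop 0: in=111 → 000 (no change)
  #11 pop 2: in=111 → 111 (no change)

Fixpoint:
  val[0] = 000
  val[1] = 010
  val[2] = 111
  val[3] = 111
  val[4] = 001
  val[5] = 110
  val[6] = 111
  val[7] = 011

111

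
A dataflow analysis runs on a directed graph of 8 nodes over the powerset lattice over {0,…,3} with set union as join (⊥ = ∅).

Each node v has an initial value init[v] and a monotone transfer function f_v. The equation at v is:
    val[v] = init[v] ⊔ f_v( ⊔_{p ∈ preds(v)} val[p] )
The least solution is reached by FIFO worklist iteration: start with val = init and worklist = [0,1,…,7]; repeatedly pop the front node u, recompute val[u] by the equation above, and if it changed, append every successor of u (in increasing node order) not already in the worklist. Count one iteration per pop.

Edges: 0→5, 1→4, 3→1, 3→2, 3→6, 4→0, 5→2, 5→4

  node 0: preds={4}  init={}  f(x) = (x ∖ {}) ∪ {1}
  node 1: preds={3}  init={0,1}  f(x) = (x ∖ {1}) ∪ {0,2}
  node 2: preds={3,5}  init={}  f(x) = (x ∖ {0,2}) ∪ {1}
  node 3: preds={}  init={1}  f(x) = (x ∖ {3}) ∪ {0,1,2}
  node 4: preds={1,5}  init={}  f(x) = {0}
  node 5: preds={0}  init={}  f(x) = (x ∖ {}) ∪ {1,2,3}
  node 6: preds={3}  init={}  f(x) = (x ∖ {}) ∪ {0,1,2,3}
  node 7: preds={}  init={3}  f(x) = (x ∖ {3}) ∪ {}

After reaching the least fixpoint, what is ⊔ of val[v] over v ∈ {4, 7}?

{0,3}

Trace (15 dequeues):
  [1] u=0 | in {} | out {1} | prev {} | push {}
  [2] u=1 | in {1} | out {0,1,2} | prev {0,1} | push {}
  [3] u=2 | in {1} | out {1} | prev {} | push {}
  [4] u=3 | in {} | out {0,1,2} | prev {1} | push {1,2}
  [5] u=4 | in {0,1,2} | out {0} | prev {} | push {0}
  [6] u=5 | in {1} | out {1,2,3} | prev {} | push {4}
  [7] u=6 | in {0,1,2} | out {0,1,2,3} | prev {} | push {}
  [8] u=7 | in {} | out {3} | ==
  [9] u=1 | in {0,1,2} | out {0,1,2} | ==
  [10] u=2 | in {0,1,2,3} | out {1,3} | prev {1} | push {}
  [11] u=0 | in {0} | out {0,1} | prev {1} | push {5}
  [12] u=4 | in {0,1,2,3} | out {0} | ==
  [13] u=5 | in {0,1} | out {0,1,2,3} | prev {1,2,3} | push {2,4}
  [14] u=2 | in {0,1,2,3} | out {1,3} | ==
  [15] u=4 | in {0,1,2,3} | out {0} | ==

Converged values:
  [0] {0,1}
  [1] {0,1,2}
  [2] {1,3}
  [3] {0,1,2}
  [4] {0}
  [5] {0,1,2,3}
  [6] {0,1,2,3}
  [7] {3}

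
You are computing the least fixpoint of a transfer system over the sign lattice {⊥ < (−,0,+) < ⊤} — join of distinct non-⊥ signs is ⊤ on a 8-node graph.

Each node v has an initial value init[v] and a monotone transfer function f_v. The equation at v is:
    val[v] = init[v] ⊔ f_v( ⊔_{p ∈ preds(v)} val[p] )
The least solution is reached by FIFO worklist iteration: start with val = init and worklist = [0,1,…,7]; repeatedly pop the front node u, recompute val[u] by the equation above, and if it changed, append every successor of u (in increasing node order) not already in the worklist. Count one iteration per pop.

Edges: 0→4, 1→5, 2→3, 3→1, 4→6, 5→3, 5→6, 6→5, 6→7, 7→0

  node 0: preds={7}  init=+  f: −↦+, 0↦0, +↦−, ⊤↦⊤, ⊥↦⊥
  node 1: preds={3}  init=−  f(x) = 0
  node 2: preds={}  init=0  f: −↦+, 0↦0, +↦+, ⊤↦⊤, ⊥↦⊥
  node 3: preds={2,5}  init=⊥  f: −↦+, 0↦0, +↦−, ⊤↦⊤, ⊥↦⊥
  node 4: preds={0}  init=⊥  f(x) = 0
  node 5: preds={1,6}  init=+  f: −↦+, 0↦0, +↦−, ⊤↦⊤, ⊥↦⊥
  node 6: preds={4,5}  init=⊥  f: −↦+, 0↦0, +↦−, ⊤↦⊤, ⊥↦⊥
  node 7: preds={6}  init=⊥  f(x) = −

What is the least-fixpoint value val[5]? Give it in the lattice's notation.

⊤

Iteration log — 12 steps:
  step 1. node 0  ⊔preds=⊥  new=+  stable
  step 2. node 1  ⊔preds=⊥  new=⊤  old=−  +wl: 
  step 3. node 2  ⊔preds=⊥  new=0  stable
  step 4. node 3  ⊔preds=⊤  new=⊤  old=⊥  +wl: 1
  step 5. node 4  ⊔preds=+  new=0  old=⊥  +wl: 
  step 6. node 5  ⊔preds=⊤  new=⊤  old=+  +wl: 3
  step 7. node 6  ⊔preds=⊤  new=⊤  old=⊥  +wl: 5
  step 8. node 7  ⊔preds=⊤  new=−  old=⊥  +wl: 0
  step 9. node 1  ⊔preds=⊤  new=⊤  stable
  step 10. node 3  ⊔preds=⊤  new=⊤  stable
  step 11. node 5  ⊔preds=⊤  new=⊤  stable
  step 12. node 0  ⊔preds=−  new=+  stable

Least fixpoint reached:
  node 0: +
  node 1: ⊤
  node 2: 0
  node 3: ⊤
  node 4: 0
  node 5: ⊤
  node 6: ⊤
  node 7: −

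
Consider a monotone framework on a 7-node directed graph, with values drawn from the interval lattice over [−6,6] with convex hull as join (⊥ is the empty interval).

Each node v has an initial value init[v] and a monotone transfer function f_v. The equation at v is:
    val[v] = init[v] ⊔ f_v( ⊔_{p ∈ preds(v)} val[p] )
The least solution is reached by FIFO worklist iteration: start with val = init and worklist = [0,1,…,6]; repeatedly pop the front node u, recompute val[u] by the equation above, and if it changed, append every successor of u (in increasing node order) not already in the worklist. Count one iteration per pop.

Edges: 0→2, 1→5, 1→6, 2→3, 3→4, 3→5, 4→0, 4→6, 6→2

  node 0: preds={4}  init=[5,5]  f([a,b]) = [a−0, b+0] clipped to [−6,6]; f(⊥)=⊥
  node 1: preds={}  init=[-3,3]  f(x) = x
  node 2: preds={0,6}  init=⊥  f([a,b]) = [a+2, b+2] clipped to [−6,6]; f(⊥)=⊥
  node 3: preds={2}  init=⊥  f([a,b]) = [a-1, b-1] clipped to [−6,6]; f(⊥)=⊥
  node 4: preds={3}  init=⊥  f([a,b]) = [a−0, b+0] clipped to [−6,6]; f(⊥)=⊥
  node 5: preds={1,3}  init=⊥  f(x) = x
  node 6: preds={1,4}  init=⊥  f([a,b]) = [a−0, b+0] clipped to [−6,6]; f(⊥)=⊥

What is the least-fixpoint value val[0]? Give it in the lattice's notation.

[-2,5]

Iteration log — 15 steps:
  step 1. node 0  ⊔preds=⊥  new=[5,5]  stable
  step 2. node 1  ⊔preds=⊥  new=[-3,3]  stable
  step 3. node 2  ⊔preds=[5,5]  new=[6,6]  old=⊥  +wl: 
  step 4. node 3  ⊔preds=[6,6]  new=[5,5]  old=⊥  +wl: 
  step 5. node 4  ⊔preds=[5,5]  new=[5,5]  old=⊥  +wl: 0
  step 6. node 5  ⊔preds=[-3,5]  new=[-3,5]  old=⊥  +wl: 
  step 7. node 6  ⊔preds=[-3,5]  new=[-3,5]  old=⊥  +wl: 2
  step 8. node 0  ⊔preds=[5,5]  new=[5,5]  stable
  step 9. node 2  ⊔preds=[-3,5]  new=[-1,6]  old=[6,6]  +wl: 3
  step 10. node 3  ⊔preds=[-1,6]  new=[-2,5]  old=[5,5]  +wl: 4,5
  step 11. node 4  ⊔preds=[-2,5]  new=[-2,5]  old=[5,5]  +wl: 0,6
  step 12. node 5  ⊔preds=[-3,5]  new=[-3,5]  stable
  step 13. node 0  ⊔preds=[-2,5]  new=[-2,5]  old=[5,5]  +wl: 2
  step 14. node 6  ⊔preds=[-3,5]  new=[-3,5]  stable
  step 15. node 2  ⊔preds=[-3,5]  new=[-1,6]  stable

Least fixpoint reached:
  node 0: [-2,5]
  node 1: [-3,3]
  node 2: [-1,6]
  node 3: [-2,5]
  node 4: [-2,5]
  node 5: [-3,5]
  node 6: [-3,5]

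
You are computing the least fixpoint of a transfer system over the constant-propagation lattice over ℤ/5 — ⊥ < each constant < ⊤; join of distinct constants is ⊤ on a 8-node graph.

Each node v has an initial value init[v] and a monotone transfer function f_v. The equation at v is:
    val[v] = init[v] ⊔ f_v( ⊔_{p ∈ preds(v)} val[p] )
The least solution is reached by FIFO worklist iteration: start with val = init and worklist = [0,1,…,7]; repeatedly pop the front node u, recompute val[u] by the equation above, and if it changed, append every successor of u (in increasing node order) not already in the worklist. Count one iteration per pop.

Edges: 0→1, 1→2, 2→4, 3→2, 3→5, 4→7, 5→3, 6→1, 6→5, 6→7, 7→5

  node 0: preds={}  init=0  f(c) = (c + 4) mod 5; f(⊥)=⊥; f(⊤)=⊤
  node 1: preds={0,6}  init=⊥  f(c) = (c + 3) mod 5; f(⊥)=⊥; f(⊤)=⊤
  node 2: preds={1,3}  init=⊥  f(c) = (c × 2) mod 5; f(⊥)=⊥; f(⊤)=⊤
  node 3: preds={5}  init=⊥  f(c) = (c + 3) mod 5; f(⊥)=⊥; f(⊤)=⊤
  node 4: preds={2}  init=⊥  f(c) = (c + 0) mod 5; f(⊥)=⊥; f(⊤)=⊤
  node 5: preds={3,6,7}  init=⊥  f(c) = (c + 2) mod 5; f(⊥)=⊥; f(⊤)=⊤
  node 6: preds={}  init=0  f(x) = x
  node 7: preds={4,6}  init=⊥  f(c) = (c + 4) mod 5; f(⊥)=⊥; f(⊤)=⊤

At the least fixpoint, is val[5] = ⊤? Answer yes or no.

Worklist (16 pops):
  #1 pop 0: in=⊥ → 0 (no change)
  #2 pop 1: in=0 → 3 (was ⊥); enqueue []
  #3 pop 2: in=3 → 1 (was ⊥); enqueue []
  #4 pop 3: in=⊥ → ⊥ (no change)
  #5 pop 4: in=1 → 1 (was ⊥); enqueue []
  #6 pop 5: in=0 → 2 (was ⊥); enqueue [3]
  #7 pop 6: in=⊥ → 0 (no change)
  #8 pop 7: in=⊤ → ⊤ (was ⊥); enqueue [5]
  #9 pop 3: in=2 → 0 (was ⊥); enqueue [2]
  #10 pop 5: in=⊤ → ⊤ (was 2); enqueue [3]
  #11 pop 2: in=⊤ → ⊤ (was 1); enqueue [4]
  #12 pop 3: in=⊤ → ⊤ (was 0); enqueue [2,5]
  #13 pop 4: in=⊤ → ⊤ (was 1); enqueue [7]
  #14 pop 2: in=⊤ → ⊤ (no change)
  #15 pop 5: in=⊤ → ⊤ (no change)
  #16 pop 7: in=⊤ → ⊤ (no change)

Fixpoint:
  val[0] = 0
  val[1] = 3
  val[2] = ⊤
  val[3] = ⊤
  val[4] = ⊤
  val[5] = ⊤
  val[6] = 0
  val[7] = ⊤

yes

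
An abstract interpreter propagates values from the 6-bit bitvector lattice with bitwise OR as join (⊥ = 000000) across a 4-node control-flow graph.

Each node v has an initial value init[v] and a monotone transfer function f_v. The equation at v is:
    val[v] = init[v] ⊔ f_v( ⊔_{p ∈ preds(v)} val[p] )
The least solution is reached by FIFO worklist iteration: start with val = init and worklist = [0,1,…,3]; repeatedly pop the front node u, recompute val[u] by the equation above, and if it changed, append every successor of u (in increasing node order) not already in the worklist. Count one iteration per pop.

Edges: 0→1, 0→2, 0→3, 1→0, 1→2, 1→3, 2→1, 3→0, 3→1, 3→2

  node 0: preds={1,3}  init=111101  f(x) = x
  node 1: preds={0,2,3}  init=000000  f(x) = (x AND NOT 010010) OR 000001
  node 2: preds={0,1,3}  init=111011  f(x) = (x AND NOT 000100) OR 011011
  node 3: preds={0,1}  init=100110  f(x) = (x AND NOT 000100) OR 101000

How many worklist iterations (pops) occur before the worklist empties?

Worklist (7 pops):
  #1 pop 0: in=100110 → 111111 (was 111101); enqueue []
  #2 pop 1: in=111111 → 101101 (was 000000); enqueue [0]
  #3 pop 2: in=111111 → 111011 (no change)
  #4 pop 3: in=111111 → 111111 (was 100110); enqueue [1,2]
  #5 pop 0: in=111111 → 111111 (no change)
  #6 pop 1: in=111111 → 101101 (no change)
  #7 pop 2: in=111111 → 111011 (no change)

Fixpoint:
  val[0] = 111111
  val[1] = 101101
  val[2] = 111011
  val[3] = 111111

7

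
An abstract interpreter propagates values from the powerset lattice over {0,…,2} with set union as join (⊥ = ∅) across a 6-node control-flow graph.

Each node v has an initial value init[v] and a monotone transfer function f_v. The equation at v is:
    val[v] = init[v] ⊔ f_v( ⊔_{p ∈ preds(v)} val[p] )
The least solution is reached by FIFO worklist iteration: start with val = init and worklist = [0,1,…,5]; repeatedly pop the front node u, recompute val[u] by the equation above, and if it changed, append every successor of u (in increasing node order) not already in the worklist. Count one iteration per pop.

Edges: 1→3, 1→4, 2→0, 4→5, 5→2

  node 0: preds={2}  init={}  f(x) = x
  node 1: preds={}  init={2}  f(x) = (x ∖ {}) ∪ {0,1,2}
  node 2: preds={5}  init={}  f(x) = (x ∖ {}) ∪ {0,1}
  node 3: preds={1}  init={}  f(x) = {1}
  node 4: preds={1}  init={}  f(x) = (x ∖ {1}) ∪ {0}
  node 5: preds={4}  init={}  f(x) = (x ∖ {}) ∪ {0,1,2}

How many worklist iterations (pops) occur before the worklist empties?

Trace (9 dequeues):
  [1] u=0 | in {} | out {} | ==
  [2] u=1 | in {} | out {0,1,2} | prev {2} | push {}
  [3] u=2 | in {} | out {0,1} | prev {} | push {0}
  [4] u=3 | in {0,1,2} | out {1} | prev {} | push {}
  [5] u=4 | in {0,1,2} | out {0,2} | prev {} | push {}
  [6] u=5 | in {0,2} | out {0,1,2} | prev {} | push {2}
  [7] u=0 | in {0,1} | out {0,1} | prev {} | push {}
  [8] u=2 | in {0,1,2} | out {0,1,2} | prev {0,1} | push {0}
  [9] u=0 | in {0,1,2} | out {0,1,2} | prev {0,1} | push {}

Converged values:
  [0] {0,1,2}
  [1] {0,1,2}
  [2] {0,1,2}
  [3] {1}
  [4] {0,2}
  [5] {0,1,2}

9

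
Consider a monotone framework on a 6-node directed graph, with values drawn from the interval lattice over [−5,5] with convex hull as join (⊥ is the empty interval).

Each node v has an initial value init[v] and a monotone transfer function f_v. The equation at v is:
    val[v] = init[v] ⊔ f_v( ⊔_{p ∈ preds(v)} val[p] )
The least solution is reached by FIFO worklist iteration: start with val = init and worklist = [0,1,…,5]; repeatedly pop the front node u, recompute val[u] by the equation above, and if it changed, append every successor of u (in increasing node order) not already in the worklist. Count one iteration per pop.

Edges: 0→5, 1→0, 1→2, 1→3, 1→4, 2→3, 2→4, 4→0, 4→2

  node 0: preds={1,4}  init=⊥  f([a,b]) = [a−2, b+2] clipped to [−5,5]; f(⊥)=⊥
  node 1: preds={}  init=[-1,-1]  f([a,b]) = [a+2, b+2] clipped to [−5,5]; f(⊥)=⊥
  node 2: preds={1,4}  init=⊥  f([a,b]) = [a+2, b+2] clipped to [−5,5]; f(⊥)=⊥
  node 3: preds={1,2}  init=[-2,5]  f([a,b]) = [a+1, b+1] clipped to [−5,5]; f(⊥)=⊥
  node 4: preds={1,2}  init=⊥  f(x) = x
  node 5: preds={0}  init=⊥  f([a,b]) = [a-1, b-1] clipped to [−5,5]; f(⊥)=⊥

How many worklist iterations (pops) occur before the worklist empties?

Iteration log — 18 steps:
  step 1. node 0  ⊔preds=[-1,-1]  new=[-3,1]  old=⊥  +wl: 
  step 2. node 1  ⊔preds=⊥  new=[-1,-1]  stable
  step 3. node 2  ⊔preds=[-1,-1]  new=[1,1]  old=⊥  +wl: 
  step 4. node 3  ⊔preds=[-1,1]  new=[-2,5]  stable
  step 5. node 4  ⊔preds=[-1,1]  new=[-1,1]  old=⊥  +wl: 0,2
  step 6. node 5  ⊔preds=[-3,1]  new=[-4,0]  old=⊥  +wl: 
  step 7. node 0  ⊔preds=[-1,1]  new=[-3,3]  old=[-3,1]  +wl: 5
  step 8. node 2  ⊔preds=[-1,1]  new=[1,3]  old=[1,1]  +wl: 3,4
  step 9. node 5  ⊔preds=[-3,3]  new=[-4,2]  old=[-4,0]  +wl: 
  step 10. node 3  ⊔preds=[-1,3]  new=[-2,5]  stable
  step 11. node 4  ⊔preds=[-1,3]  new=[-1,3]  old=[-1,1]  +wl: 0,2
  step 12. node 0  ⊔preds=[-1,3]  new=[-3,5]  old=[-3,3]  +wl: 5
  step 13. node 2  ⊔preds=[-1,3]  new=[1,5]  old=[1,3]  +wl: 3,4
  step 14. node 5  ⊔preds=[-3,5]  new=[-4,4]  old=[-4,2]  +wl: 
  step 15. node 3  ⊔preds=[-1,5]  new=[-2,5]  stable
  step 16. node 4  ⊔preds=[-1,5]  new=[-1,5]  old=[-1,3]  +wl: 0,2
  step 17. node 0  ⊔preds=[-1,5]  new=[-3,5]  stable
  step 18. node 2  ⊔preds=[-1,5]  new=[1,5]  stable

Least fixpoint reached:
  node 0: [-3,5]
  node 1: [-1,-1]
  node 2: [1,5]
  node 3: [-2,5]
  node 4: [-1,5]
  node 5: [-4,4]

18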